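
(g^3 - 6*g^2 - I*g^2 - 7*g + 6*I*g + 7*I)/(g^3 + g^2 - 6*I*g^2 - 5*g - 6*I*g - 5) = (g - 7)/(g - 5*I)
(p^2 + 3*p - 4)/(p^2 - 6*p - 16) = (-p^2 - 3*p + 4)/(-p^2 + 6*p + 16)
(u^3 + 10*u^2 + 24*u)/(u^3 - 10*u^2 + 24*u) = (u^2 + 10*u + 24)/(u^2 - 10*u + 24)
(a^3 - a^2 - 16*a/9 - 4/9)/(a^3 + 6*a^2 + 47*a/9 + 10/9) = (a - 2)/(a + 5)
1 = 1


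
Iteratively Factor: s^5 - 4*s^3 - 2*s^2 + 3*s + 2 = (s - 2)*(s^4 + 2*s^3 - 2*s - 1) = (s - 2)*(s + 1)*(s^3 + s^2 - s - 1) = (s - 2)*(s + 1)^2*(s^2 - 1) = (s - 2)*(s + 1)^3*(s - 1)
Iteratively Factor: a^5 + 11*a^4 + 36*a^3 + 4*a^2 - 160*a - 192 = (a + 4)*(a^4 + 7*a^3 + 8*a^2 - 28*a - 48) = (a + 2)*(a + 4)*(a^3 + 5*a^2 - 2*a - 24) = (a + 2)*(a + 3)*(a + 4)*(a^2 + 2*a - 8) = (a - 2)*(a + 2)*(a + 3)*(a + 4)*(a + 4)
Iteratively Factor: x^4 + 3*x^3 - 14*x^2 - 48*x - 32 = (x + 2)*(x^3 + x^2 - 16*x - 16) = (x - 4)*(x + 2)*(x^2 + 5*x + 4) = (x - 4)*(x + 1)*(x + 2)*(x + 4)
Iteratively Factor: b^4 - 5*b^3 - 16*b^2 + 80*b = (b)*(b^3 - 5*b^2 - 16*b + 80) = b*(b - 4)*(b^2 - b - 20) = b*(b - 5)*(b - 4)*(b + 4)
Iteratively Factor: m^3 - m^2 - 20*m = (m + 4)*(m^2 - 5*m) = m*(m + 4)*(m - 5)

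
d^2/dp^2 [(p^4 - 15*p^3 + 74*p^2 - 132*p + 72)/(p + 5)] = 2*(3*p^4 + 25*p^3 - 75*p^2 - 1125*p + 2582)/(p^3 + 15*p^2 + 75*p + 125)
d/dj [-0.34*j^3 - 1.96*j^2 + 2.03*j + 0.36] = -1.02*j^2 - 3.92*j + 2.03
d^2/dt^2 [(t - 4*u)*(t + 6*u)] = 2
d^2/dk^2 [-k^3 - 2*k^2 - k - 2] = -6*k - 4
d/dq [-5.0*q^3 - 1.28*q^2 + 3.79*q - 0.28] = -15.0*q^2 - 2.56*q + 3.79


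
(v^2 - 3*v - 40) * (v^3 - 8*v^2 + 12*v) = v^5 - 11*v^4 - 4*v^3 + 284*v^2 - 480*v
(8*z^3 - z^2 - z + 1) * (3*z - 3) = 24*z^4 - 27*z^3 + 6*z - 3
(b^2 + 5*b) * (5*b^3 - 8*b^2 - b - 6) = 5*b^5 + 17*b^4 - 41*b^3 - 11*b^2 - 30*b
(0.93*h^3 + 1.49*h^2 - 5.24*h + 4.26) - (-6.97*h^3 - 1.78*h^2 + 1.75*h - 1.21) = 7.9*h^3 + 3.27*h^2 - 6.99*h + 5.47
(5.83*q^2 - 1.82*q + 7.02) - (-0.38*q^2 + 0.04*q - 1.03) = 6.21*q^2 - 1.86*q + 8.05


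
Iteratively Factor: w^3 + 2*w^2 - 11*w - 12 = (w + 1)*(w^2 + w - 12) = (w - 3)*(w + 1)*(w + 4)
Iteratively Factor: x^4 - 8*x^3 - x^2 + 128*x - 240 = (x - 5)*(x^3 - 3*x^2 - 16*x + 48) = (x - 5)*(x - 4)*(x^2 + x - 12) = (x - 5)*(x - 4)*(x - 3)*(x + 4)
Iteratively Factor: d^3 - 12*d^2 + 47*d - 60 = (d - 4)*(d^2 - 8*d + 15) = (d - 5)*(d - 4)*(d - 3)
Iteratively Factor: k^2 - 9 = (k + 3)*(k - 3)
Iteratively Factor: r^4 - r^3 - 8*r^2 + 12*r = (r - 2)*(r^3 + r^2 - 6*r) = r*(r - 2)*(r^2 + r - 6) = r*(r - 2)^2*(r + 3)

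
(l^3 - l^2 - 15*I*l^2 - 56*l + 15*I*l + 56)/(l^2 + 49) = (l^2 - l*(1 + 8*I) + 8*I)/(l + 7*I)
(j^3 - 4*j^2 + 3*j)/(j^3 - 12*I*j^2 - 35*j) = (-j^2 + 4*j - 3)/(-j^2 + 12*I*j + 35)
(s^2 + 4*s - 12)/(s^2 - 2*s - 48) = (s - 2)/(s - 8)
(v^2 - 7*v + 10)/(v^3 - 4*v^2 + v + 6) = (v - 5)/(v^2 - 2*v - 3)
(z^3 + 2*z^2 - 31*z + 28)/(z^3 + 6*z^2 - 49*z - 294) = (z^2 - 5*z + 4)/(z^2 - z - 42)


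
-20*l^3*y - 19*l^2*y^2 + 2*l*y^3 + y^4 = y*(-4*l + y)*(l + y)*(5*l + y)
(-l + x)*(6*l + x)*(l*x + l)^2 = -6*l^4*x^2 - 12*l^4*x - 6*l^4 + 5*l^3*x^3 + 10*l^3*x^2 + 5*l^3*x + l^2*x^4 + 2*l^2*x^3 + l^2*x^2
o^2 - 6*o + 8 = (o - 4)*(o - 2)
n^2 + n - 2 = (n - 1)*(n + 2)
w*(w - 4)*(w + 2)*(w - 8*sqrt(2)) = w^4 - 8*sqrt(2)*w^3 - 2*w^3 - 8*w^2 + 16*sqrt(2)*w^2 + 64*sqrt(2)*w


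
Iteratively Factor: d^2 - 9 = (d + 3)*(d - 3)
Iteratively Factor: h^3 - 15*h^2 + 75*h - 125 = (h - 5)*(h^2 - 10*h + 25) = (h - 5)^2*(h - 5)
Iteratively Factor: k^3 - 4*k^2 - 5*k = (k)*(k^2 - 4*k - 5) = k*(k + 1)*(k - 5)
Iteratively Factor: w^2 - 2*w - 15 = (w + 3)*(w - 5)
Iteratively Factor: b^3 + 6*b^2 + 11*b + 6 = (b + 3)*(b^2 + 3*b + 2) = (b + 1)*(b + 3)*(b + 2)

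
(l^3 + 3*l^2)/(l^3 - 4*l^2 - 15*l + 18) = l^2/(l^2 - 7*l + 6)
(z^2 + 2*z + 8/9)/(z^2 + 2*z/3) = (z + 4/3)/z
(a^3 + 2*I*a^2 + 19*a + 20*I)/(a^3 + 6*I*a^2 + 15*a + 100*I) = (a + I)/(a + 5*I)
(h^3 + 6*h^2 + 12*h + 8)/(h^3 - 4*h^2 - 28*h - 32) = (h + 2)/(h - 8)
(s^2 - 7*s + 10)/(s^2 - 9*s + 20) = (s - 2)/(s - 4)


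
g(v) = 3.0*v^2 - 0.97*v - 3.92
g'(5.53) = 32.21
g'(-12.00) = -72.97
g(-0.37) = -3.15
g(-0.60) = -2.26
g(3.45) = 28.44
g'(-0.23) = -2.35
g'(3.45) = 19.73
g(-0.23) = -3.54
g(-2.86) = 23.39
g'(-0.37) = -3.19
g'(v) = 6.0*v - 0.97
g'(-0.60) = -4.57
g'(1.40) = 7.43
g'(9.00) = 53.03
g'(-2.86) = -18.13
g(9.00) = 230.35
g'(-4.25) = -26.47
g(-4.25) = 54.39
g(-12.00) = 439.72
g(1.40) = 0.60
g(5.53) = 82.46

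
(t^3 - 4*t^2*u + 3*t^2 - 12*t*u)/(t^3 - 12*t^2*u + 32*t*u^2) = (t + 3)/(t - 8*u)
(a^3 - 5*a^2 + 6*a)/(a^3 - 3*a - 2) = a*(a - 3)/(a^2 + 2*a + 1)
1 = 1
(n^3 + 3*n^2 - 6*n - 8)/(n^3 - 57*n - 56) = (n^2 + 2*n - 8)/(n^2 - n - 56)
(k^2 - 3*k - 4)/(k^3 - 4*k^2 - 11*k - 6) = (k - 4)/(k^2 - 5*k - 6)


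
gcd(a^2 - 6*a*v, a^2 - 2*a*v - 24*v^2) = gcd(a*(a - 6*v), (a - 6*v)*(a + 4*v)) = -a + 6*v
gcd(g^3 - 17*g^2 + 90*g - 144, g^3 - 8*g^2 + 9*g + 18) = g^2 - 9*g + 18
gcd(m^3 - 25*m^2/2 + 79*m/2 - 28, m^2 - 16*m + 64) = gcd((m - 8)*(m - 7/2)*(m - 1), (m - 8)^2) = m - 8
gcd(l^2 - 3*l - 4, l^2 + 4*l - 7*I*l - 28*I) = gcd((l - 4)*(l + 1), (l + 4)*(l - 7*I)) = 1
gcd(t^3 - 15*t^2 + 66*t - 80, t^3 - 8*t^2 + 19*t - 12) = 1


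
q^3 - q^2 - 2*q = q*(q - 2)*(q + 1)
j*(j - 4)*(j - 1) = j^3 - 5*j^2 + 4*j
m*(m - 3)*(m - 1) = m^3 - 4*m^2 + 3*m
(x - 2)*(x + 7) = x^2 + 5*x - 14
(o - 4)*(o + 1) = o^2 - 3*o - 4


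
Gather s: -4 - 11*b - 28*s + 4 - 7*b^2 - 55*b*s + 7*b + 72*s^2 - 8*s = -7*b^2 - 4*b + 72*s^2 + s*(-55*b - 36)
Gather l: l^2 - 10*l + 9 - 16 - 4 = l^2 - 10*l - 11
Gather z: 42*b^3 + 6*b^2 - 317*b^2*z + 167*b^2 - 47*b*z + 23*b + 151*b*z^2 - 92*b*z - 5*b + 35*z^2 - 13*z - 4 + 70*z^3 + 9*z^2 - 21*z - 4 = 42*b^3 + 173*b^2 + 18*b + 70*z^3 + z^2*(151*b + 44) + z*(-317*b^2 - 139*b - 34) - 8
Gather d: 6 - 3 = 3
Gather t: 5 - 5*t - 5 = -5*t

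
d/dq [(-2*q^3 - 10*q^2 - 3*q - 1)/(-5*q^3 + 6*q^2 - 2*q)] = (-62*q^4 - 22*q^3 + 23*q^2 + 12*q - 2)/(q^2*(25*q^4 - 60*q^3 + 56*q^2 - 24*q + 4))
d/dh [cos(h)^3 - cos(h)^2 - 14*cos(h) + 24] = (-3*cos(h)^2 + 2*cos(h) + 14)*sin(h)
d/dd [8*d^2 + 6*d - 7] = 16*d + 6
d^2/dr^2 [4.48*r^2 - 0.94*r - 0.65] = 8.96000000000000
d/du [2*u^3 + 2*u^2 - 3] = 2*u*(3*u + 2)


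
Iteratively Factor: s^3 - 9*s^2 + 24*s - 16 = (s - 4)*(s^2 - 5*s + 4) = (s - 4)*(s - 1)*(s - 4)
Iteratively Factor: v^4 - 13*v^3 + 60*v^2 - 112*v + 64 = (v - 1)*(v^3 - 12*v^2 + 48*v - 64) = (v - 4)*(v - 1)*(v^2 - 8*v + 16) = (v - 4)^2*(v - 1)*(v - 4)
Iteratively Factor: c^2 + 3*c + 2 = (c + 2)*(c + 1)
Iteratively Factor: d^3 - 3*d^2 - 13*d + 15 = (d + 3)*(d^2 - 6*d + 5) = (d - 5)*(d + 3)*(d - 1)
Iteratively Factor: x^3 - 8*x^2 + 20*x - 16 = (x - 4)*(x^2 - 4*x + 4) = (x - 4)*(x - 2)*(x - 2)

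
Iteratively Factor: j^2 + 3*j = (j + 3)*(j)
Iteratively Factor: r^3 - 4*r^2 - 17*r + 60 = (r - 3)*(r^2 - r - 20) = (r - 5)*(r - 3)*(r + 4)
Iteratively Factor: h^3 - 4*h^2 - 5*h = (h + 1)*(h^2 - 5*h) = (h - 5)*(h + 1)*(h)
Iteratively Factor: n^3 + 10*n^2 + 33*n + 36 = (n + 3)*(n^2 + 7*n + 12) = (n + 3)*(n + 4)*(n + 3)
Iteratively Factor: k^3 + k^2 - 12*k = (k)*(k^2 + k - 12) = k*(k + 4)*(k - 3)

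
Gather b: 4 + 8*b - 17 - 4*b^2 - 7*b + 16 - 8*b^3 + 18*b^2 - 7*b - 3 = -8*b^3 + 14*b^2 - 6*b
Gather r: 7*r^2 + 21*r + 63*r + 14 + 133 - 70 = 7*r^2 + 84*r + 77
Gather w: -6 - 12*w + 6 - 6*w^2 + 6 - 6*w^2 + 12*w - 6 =-12*w^2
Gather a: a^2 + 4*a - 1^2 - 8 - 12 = a^2 + 4*a - 21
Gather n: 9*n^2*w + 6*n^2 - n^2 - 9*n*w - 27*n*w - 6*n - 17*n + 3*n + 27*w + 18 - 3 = n^2*(9*w + 5) + n*(-36*w - 20) + 27*w + 15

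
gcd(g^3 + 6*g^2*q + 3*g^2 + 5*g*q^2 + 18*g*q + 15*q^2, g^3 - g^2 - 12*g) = g + 3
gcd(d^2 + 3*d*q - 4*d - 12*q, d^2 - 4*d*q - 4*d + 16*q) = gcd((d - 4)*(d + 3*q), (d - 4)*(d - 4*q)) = d - 4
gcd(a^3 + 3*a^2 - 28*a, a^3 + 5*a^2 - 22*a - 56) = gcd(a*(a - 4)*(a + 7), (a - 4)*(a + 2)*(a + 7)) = a^2 + 3*a - 28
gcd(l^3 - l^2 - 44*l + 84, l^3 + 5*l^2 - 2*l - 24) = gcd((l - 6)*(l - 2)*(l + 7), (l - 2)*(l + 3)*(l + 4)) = l - 2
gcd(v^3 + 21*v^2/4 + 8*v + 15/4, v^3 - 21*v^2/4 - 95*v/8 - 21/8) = 1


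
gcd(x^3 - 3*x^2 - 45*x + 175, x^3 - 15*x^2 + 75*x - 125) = x^2 - 10*x + 25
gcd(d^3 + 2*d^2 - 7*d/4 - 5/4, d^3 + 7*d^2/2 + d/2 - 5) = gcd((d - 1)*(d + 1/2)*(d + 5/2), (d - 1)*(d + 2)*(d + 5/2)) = d^2 + 3*d/2 - 5/2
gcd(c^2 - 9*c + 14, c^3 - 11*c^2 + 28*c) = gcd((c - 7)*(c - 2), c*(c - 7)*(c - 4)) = c - 7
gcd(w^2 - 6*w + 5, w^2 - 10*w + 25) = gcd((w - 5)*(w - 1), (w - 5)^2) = w - 5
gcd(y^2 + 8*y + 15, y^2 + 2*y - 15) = y + 5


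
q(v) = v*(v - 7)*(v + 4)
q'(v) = v*(v - 7) + v*(v + 4) + (v - 7)*(v + 4) = 3*v^2 - 6*v - 28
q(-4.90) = -52.48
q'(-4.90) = 73.43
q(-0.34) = 9.13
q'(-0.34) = -25.61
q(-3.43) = 20.39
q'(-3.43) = 27.87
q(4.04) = -96.15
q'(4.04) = -3.28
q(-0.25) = 6.80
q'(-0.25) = -26.31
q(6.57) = -29.86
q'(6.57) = 62.07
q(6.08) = -56.38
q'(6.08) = 46.42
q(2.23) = -66.27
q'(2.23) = -26.46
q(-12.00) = -1824.00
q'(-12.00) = 476.00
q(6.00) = -60.00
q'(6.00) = 44.00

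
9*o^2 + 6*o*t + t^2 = (3*o + t)^2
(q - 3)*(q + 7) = q^2 + 4*q - 21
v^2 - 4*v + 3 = (v - 3)*(v - 1)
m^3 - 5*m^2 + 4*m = m*(m - 4)*(m - 1)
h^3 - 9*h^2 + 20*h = h*(h - 5)*(h - 4)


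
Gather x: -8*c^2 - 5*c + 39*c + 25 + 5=-8*c^2 + 34*c + 30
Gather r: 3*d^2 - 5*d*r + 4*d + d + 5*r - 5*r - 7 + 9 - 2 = 3*d^2 - 5*d*r + 5*d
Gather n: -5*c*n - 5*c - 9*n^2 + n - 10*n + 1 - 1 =-5*c - 9*n^2 + n*(-5*c - 9)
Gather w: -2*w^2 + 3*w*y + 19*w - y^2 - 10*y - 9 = -2*w^2 + w*(3*y + 19) - y^2 - 10*y - 9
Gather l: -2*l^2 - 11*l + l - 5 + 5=-2*l^2 - 10*l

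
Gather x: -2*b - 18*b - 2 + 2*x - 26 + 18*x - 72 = -20*b + 20*x - 100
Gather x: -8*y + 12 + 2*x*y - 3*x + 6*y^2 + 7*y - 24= x*(2*y - 3) + 6*y^2 - y - 12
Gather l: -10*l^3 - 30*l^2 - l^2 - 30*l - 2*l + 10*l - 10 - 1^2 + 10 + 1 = -10*l^3 - 31*l^2 - 22*l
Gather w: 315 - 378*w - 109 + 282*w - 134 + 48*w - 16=56 - 48*w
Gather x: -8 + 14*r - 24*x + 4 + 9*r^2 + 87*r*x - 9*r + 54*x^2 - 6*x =9*r^2 + 5*r + 54*x^2 + x*(87*r - 30) - 4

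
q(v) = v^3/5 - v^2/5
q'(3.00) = 4.20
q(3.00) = 3.60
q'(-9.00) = 52.20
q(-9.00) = -162.00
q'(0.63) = -0.01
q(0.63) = -0.03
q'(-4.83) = 15.93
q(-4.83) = -27.20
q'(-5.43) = 19.86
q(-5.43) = -37.92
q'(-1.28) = 1.50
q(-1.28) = -0.75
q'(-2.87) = 6.09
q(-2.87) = -6.38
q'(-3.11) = 7.05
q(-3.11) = -7.95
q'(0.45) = -0.06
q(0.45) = -0.02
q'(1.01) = 0.21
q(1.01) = 0.00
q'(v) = 3*v^2/5 - 2*v/5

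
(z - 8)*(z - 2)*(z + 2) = z^3 - 8*z^2 - 4*z + 32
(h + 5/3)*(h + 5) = h^2 + 20*h/3 + 25/3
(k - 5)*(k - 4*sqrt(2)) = k^2 - 4*sqrt(2)*k - 5*k + 20*sqrt(2)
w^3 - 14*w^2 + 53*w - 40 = (w - 8)*(w - 5)*(w - 1)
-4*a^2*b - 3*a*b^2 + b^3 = b*(-4*a + b)*(a + b)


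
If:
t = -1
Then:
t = -1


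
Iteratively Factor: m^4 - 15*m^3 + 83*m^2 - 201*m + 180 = (m - 3)*(m^3 - 12*m^2 + 47*m - 60) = (m - 5)*(m - 3)*(m^2 - 7*m + 12) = (m - 5)*(m - 3)^2*(m - 4)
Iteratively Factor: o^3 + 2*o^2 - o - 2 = (o + 1)*(o^2 + o - 2) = (o + 1)*(o + 2)*(o - 1)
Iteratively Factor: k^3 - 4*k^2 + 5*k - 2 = (k - 1)*(k^2 - 3*k + 2) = (k - 2)*(k - 1)*(k - 1)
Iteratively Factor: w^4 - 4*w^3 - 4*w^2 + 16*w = (w + 2)*(w^3 - 6*w^2 + 8*w) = (w - 4)*(w + 2)*(w^2 - 2*w) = (w - 4)*(w - 2)*(w + 2)*(w)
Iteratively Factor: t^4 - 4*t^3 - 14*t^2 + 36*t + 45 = (t - 3)*(t^3 - t^2 - 17*t - 15) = (t - 3)*(t + 1)*(t^2 - 2*t - 15) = (t - 3)*(t + 1)*(t + 3)*(t - 5)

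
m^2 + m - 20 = (m - 4)*(m + 5)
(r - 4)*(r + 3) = r^2 - r - 12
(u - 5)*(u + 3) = u^2 - 2*u - 15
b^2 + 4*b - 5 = (b - 1)*(b + 5)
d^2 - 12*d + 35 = (d - 7)*(d - 5)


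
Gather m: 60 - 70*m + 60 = 120 - 70*m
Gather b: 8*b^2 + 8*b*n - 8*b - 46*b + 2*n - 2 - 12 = 8*b^2 + b*(8*n - 54) + 2*n - 14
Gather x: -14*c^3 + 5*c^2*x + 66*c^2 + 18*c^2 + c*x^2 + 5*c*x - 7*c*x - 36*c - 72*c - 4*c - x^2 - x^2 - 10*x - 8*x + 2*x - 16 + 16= -14*c^3 + 84*c^2 - 112*c + x^2*(c - 2) + x*(5*c^2 - 2*c - 16)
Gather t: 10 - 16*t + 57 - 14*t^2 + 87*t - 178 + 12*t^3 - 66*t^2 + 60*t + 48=12*t^3 - 80*t^2 + 131*t - 63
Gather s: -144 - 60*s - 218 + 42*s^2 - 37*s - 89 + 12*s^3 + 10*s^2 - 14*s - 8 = 12*s^3 + 52*s^2 - 111*s - 459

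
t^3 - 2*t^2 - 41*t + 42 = (t - 7)*(t - 1)*(t + 6)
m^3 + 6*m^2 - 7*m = m*(m - 1)*(m + 7)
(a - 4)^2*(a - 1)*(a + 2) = a^4 - 7*a^3 + 6*a^2 + 32*a - 32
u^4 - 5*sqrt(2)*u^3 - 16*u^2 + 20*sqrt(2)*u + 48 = (u - 2)*(u + 2)*(u - 6*sqrt(2))*(u + sqrt(2))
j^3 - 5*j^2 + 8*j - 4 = (j - 2)^2*(j - 1)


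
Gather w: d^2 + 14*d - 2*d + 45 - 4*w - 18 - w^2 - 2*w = d^2 + 12*d - w^2 - 6*w + 27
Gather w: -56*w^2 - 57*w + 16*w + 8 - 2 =-56*w^2 - 41*w + 6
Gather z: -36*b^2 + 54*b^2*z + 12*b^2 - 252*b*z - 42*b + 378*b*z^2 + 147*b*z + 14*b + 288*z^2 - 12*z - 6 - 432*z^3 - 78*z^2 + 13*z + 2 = -24*b^2 - 28*b - 432*z^3 + z^2*(378*b + 210) + z*(54*b^2 - 105*b + 1) - 4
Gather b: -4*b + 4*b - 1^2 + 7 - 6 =0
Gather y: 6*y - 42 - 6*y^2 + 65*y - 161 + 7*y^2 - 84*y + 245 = y^2 - 13*y + 42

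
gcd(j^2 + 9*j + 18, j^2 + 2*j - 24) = j + 6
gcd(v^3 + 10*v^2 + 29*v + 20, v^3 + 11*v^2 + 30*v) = v + 5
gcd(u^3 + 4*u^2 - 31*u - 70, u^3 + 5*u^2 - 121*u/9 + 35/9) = u + 7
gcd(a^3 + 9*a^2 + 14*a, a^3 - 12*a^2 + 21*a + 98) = a + 2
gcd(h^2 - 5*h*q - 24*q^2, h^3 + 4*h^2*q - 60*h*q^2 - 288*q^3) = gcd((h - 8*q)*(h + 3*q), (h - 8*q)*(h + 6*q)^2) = -h + 8*q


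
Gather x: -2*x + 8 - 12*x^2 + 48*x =-12*x^2 + 46*x + 8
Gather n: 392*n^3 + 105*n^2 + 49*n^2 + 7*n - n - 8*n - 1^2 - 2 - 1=392*n^3 + 154*n^2 - 2*n - 4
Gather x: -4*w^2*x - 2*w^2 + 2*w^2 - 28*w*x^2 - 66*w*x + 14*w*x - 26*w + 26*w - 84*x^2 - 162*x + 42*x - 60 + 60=x^2*(-28*w - 84) + x*(-4*w^2 - 52*w - 120)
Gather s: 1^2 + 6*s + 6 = 6*s + 7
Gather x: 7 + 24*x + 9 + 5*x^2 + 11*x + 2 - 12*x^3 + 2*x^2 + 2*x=-12*x^3 + 7*x^2 + 37*x + 18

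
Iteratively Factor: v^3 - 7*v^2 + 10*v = (v)*(v^2 - 7*v + 10) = v*(v - 5)*(v - 2)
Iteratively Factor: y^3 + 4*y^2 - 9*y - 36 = (y - 3)*(y^2 + 7*y + 12) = (y - 3)*(y + 4)*(y + 3)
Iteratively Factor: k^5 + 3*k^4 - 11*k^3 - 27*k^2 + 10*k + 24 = (k + 4)*(k^4 - k^3 - 7*k^2 + k + 6) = (k + 1)*(k + 4)*(k^3 - 2*k^2 - 5*k + 6) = (k - 3)*(k + 1)*(k + 4)*(k^2 + k - 2) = (k - 3)*(k + 1)*(k + 2)*(k + 4)*(k - 1)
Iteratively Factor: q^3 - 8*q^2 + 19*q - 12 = (q - 3)*(q^2 - 5*q + 4) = (q - 4)*(q - 3)*(q - 1)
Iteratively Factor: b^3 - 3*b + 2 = (b - 1)*(b^2 + b - 2) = (b - 1)^2*(b + 2)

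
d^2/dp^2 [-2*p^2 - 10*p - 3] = -4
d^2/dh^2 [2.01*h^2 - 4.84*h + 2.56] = 4.02000000000000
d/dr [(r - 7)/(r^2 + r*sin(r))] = (r*(r + sin(r)) + (7 - r)*(r*cos(r) + 2*r + sin(r)))/(r^2*(r + sin(r))^2)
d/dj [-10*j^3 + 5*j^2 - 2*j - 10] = -30*j^2 + 10*j - 2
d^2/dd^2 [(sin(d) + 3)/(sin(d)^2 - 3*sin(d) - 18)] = (-6*sin(d) + cos(d)^2 + 1)/(sin(d) - 6)^3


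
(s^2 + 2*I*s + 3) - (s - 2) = s^2 - s + 2*I*s + 5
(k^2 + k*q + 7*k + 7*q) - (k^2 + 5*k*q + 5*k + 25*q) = -4*k*q + 2*k - 18*q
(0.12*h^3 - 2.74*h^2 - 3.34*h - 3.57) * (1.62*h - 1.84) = 0.1944*h^4 - 4.6596*h^3 - 0.369199999999999*h^2 + 0.3622*h + 6.5688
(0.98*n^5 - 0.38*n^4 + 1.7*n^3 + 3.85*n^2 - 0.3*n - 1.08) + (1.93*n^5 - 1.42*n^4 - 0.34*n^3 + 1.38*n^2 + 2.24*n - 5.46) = 2.91*n^5 - 1.8*n^4 + 1.36*n^3 + 5.23*n^2 + 1.94*n - 6.54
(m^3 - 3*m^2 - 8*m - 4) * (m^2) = m^5 - 3*m^4 - 8*m^3 - 4*m^2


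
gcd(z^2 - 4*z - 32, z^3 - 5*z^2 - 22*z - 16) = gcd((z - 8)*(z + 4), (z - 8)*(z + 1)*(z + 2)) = z - 8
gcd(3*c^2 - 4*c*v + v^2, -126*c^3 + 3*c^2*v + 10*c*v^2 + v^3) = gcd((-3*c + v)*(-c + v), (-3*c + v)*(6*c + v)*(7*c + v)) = -3*c + v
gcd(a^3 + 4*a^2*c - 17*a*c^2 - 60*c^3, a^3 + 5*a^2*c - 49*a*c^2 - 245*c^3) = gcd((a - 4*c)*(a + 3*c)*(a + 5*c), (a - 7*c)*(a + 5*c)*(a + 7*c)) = a + 5*c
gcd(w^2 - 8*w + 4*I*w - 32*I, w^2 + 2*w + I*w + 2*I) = 1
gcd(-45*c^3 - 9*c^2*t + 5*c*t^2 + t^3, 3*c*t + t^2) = 3*c + t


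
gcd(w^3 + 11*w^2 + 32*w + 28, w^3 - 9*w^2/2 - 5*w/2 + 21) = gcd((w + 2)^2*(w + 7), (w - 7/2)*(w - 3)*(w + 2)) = w + 2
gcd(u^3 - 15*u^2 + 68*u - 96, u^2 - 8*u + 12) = 1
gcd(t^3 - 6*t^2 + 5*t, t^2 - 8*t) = t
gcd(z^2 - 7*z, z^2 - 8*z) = z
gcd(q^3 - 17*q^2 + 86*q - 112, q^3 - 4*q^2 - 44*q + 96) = q^2 - 10*q + 16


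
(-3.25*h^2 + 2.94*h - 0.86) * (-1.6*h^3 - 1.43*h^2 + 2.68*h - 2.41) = 5.2*h^5 - 0.0564999999999998*h^4 - 11.5382*h^3 + 16.9415*h^2 - 9.3902*h + 2.0726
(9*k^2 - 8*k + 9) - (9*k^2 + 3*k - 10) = 19 - 11*k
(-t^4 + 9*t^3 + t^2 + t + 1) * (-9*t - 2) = 9*t^5 - 79*t^4 - 27*t^3 - 11*t^2 - 11*t - 2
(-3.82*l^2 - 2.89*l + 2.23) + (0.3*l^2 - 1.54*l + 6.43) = -3.52*l^2 - 4.43*l + 8.66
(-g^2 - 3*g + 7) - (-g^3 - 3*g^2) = g^3 + 2*g^2 - 3*g + 7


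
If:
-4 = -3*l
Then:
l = 4/3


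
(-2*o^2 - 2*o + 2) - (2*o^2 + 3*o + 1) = -4*o^2 - 5*o + 1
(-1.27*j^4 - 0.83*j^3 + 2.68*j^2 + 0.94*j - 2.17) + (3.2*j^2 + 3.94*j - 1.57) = -1.27*j^4 - 0.83*j^3 + 5.88*j^2 + 4.88*j - 3.74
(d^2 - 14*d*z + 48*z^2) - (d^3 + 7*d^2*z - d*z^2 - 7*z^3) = -d^3 - 7*d^2*z + d^2 + d*z^2 - 14*d*z + 7*z^3 + 48*z^2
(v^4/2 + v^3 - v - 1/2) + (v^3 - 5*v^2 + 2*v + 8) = v^4/2 + 2*v^3 - 5*v^2 + v + 15/2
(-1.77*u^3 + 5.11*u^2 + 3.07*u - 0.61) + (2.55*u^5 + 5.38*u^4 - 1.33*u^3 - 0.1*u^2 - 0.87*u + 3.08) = 2.55*u^5 + 5.38*u^4 - 3.1*u^3 + 5.01*u^2 + 2.2*u + 2.47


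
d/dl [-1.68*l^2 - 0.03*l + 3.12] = -3.36*l - 0.03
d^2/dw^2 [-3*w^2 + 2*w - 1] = -6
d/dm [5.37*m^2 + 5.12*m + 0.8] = 10.74*m + 5.12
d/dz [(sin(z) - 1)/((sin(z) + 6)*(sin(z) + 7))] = (2*sin(z) + cos(z)^2 + 54)*cos(z)/((sin(z) + 6)^2*(sin(z) + 7)^2)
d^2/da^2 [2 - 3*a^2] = -6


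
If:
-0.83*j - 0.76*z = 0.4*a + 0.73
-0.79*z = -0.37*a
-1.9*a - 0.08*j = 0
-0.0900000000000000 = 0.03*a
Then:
No Solution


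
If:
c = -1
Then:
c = -1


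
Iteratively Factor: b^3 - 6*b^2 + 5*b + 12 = (b - 4)*(b^2 - 2*b - 3) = (b - 4)*(b + 1)*(b - 3)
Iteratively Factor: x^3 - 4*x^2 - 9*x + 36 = (x - 4)*(x^2 - 9) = (x - 4)*(x - 3)*(x + 3)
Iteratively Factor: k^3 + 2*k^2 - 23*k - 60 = (k + 3)*(k^2 - k - 20) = (k + 3)*(k + 4)*(k - 5)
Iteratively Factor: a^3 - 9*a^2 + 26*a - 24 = (a - 4)*(a^2 - 5*a + 6) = (a - 4)*(a - 3)*(a - 2)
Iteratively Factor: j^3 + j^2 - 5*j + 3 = (j - 1)*(j^2 + 2*j - 3) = (j - 1)*(j + 3)*(j - 1)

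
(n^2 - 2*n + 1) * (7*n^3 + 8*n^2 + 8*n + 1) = 7*n^5 - 6*n^4 - n^3 - 7*n^2 + 6*n + 1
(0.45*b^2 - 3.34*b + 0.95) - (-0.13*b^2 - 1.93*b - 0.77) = 0.58*b^2 - 1.41*b + 1.72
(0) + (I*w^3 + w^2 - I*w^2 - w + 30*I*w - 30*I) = I*w^3 + w^2 - I*w^2 - w + 30*I*w - 30*I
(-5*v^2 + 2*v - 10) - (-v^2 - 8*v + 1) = -4*v^2 + 10*v - 11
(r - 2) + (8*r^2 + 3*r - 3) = 8*r^2 + 4*r - 5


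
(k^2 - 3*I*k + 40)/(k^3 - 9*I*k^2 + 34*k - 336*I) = (k + 5*I)/(k^2 - I*k + 42)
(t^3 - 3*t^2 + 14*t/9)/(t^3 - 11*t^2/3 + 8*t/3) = (9*t^2 - 27*t + 14)/(3*(3*t^2 - 11*t + 8))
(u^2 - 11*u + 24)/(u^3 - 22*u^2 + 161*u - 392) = (u - 3)/(u^2 - 14*u + 49)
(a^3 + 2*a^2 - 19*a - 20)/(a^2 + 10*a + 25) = (a^2 - 3*a - 4)/(a + 5)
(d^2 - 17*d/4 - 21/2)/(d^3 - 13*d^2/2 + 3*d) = (4*d + 7)/(2*d*(2*d - 1))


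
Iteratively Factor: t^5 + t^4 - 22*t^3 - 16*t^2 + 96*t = (t + 4)*(t^4 - 3*t^3 - 10*t^2 + 24*t) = (t - 2)*(t + 4)*(t^3 - t^2 - 12*t) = (t - 4)*(t - 2)*(t + 4)*(t^2 + 3*t) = t*(t - 4)*(t - 2)*(t + 4)*(t + 3)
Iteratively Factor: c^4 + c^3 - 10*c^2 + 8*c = (c + 4)*(c^3 - 3*c^2 + 2*c) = (c - 1)*(c + 4)*(c^2 - 2*c) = c*(c - 1)*(c + 4)*(c - 2)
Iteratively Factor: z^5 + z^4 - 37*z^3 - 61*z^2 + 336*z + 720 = (z + 3)*(z^4 - 2*z^3 - 31*z^2 + 32*z + 240) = (z + 3)*(z + 4)*(z^3 - 6*z^2 - 7*z + 60) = (z + 3)^2*(z + 4)*(z^2 - 9*z + 20) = (z - 5)*(z + 3)^2*(z + 4)*(z - 4)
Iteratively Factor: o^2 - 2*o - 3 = (o - 3)*(o + 1)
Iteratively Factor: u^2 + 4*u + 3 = (u + 1)*(u + 3)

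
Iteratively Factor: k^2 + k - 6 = (k + 3)*(k - 2)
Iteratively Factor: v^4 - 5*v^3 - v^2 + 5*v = (v)*(v^3 - 5*v^2 - v + 5) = v*(v - 5)*(v^2 - 1) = v*(v - 5)*(v - 1)*(v + 1)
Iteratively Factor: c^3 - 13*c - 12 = (c - 4)*(c^2 + 4*c + 3) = (c - 4)*(c + 1)*(c + 3)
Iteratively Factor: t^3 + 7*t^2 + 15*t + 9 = (t + 1)*(t^2 + 6*t + 9) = (t + 1)*(t + 3)*(t + 3)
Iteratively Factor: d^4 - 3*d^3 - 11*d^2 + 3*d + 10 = (d + 2)*(d^3 - 5*d^2 - d + 5) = (d + 1)*(d + 2)*(d^2 - 6*d + 5) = (d - 1)*(d + 1)*(d + 2)*(d - 5)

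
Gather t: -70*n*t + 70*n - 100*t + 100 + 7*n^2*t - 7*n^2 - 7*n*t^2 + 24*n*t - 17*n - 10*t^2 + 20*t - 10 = -7*n^2 + 53*n + t^2*(-7*n - 10) + t*(7*n^2 - 46*n - 80) + 90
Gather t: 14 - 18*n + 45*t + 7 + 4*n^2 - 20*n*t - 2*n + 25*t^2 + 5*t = 4*n^2 - 20*n + 25*t^2 + t*(50 - 20*n) + 21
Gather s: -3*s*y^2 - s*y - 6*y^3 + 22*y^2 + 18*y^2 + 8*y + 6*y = s*(-3*y^2 - y) - 6*y^3 + 40*y^2 + 14*y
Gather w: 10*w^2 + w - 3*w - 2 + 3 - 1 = 10*w^2 - 2*w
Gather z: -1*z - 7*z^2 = -7*z^2 - z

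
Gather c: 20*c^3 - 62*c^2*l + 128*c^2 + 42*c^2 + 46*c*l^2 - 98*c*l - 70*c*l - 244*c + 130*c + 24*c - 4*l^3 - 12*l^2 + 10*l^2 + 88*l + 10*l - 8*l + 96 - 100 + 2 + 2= 20*c^3 + c^2*(170 - 62*l) + c*(46*l^2 - 168*l - 90) - 4*l^3 - 2*l^2 + 90*l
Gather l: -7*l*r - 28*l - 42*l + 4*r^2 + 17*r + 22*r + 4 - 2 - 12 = l*(-7*r - 70) + 4*r^2 + 39*r - 10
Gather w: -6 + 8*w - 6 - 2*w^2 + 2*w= -2*w^2 + 10*w - 12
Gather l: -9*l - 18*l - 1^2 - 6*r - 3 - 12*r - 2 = -27*l - 18*r - 6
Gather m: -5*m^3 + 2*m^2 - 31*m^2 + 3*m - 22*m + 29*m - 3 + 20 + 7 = -5*m^3 - 29*m^2 + 10*m + 24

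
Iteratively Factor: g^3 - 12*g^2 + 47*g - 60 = (g - 3)*(g^2 - 9*g + 20) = (g - 4)*(g - 3)*(g - 5)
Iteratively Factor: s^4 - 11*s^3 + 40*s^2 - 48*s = (s)*(s^3 - 11*s^2 + 40*s - 48) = s*(s - 4)*(s^2 - 7*s + 12) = s*(s - 4)^2*(s - 3)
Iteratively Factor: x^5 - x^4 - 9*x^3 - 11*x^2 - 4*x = (x + 1)*(x^4 - 2*x^3 - 7*x^2 - 4*x) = (x + 1)^2*(x^3 - 3*x^2 - 4*x) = (x - 4)*(x + 1)^2*(x^2 + x) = x*(x - 4)*(x + 1)^2*(x + 1)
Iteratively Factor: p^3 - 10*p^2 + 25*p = (p)*(p^2 - 10*p + 25) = p*(p - 5)*(p - 5)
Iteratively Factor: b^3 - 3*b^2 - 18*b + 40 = (b - 2)*(b^2 - b - 20) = (b - 2)*(b + 4)*(b - 5)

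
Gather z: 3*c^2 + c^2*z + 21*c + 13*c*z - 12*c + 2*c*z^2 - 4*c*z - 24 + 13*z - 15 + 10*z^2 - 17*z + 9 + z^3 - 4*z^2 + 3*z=3*c^2 + 9*c + z^3 + z^2*(2*c + 6) + z*(c^2 + 9*c - 1) - 30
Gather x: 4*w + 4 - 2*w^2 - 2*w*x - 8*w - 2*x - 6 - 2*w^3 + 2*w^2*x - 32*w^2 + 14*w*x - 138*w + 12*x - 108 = -2*w^3 - 34*w^2 - 142*w + x*(2*w^2 + 12*w + 10) - 110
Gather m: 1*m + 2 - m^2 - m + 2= 4 - m^2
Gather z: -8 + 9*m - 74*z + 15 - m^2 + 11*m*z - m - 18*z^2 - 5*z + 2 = -m^2 + 8*m - 18*z^2 + z*(11*m - 79) + 9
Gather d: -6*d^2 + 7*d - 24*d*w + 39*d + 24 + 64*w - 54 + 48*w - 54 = -6*d^2 + d*(46 - 24*w) + 112*w - 84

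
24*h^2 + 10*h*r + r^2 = (4*h + r)*(6*h + r)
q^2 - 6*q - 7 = (q - 7)*(q + 1)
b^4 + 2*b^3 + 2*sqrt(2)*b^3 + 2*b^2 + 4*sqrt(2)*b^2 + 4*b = b*(b + 2)*(b + sqrt(2))^2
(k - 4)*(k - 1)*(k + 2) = k^3 - 3*k^2 - 6*k + 8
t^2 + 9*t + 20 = (t + 4)*(t + 5)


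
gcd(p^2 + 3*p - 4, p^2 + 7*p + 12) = p + 4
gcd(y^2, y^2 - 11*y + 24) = 1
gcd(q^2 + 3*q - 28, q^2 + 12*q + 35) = q + 7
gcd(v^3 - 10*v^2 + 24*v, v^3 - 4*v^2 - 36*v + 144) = v^2 - 10*v + 24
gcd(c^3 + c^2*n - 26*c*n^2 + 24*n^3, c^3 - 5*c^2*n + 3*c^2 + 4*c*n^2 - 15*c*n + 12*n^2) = c^2 - 5*c*n + 4*n^2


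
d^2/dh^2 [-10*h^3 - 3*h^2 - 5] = -60*h - 6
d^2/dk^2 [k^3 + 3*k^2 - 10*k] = 6*k + 6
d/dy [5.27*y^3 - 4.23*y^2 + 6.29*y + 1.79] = 15.81*y^2 - 8.46*y + 6.29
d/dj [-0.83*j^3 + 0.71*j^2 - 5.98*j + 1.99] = -2.49*j^2 + 1.42*j - 5.98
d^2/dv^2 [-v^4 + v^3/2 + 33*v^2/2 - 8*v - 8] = -12*v^2 + 3*v + 33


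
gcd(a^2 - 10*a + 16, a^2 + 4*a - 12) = a - 2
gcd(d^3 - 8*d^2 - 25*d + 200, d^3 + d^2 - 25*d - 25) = d^2 - 25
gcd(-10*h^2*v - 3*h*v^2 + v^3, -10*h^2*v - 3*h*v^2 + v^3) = -10*h^2*v - 3*h*v^2 + v^3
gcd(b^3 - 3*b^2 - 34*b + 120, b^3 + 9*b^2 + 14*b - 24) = b + 6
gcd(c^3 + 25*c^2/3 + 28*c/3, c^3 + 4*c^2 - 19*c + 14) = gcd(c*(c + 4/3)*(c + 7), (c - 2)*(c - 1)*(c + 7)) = c + 7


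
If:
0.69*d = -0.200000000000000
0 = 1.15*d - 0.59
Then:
No Solution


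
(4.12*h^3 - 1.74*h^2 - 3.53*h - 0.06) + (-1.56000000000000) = 4.12*h^3 - 1.74*h^2 - 3.53*h - 1.62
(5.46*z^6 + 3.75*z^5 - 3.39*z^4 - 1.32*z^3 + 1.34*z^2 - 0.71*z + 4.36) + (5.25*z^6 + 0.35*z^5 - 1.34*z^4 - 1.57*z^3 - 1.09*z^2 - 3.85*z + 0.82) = 10.71*z^6 + 4.1*z^5 - 4.73*z^4 - 2.89*z^3 + 0.25*z^2 - 4.56*z + 5.18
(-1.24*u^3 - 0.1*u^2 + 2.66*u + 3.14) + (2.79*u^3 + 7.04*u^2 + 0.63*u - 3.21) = 1.55*u^3 + 6.94*u^2 + 3.29*u - 0.0699999999999998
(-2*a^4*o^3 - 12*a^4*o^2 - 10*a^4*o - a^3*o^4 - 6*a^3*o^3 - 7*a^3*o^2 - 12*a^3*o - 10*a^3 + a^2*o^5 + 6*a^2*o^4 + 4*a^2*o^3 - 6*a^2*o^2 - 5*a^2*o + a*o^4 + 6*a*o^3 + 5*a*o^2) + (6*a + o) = -2*a^4*o^3 - 12*a^4*o^2 - 10*a^4*o - a^3*o^4 - 6*a^3*o^3 - 7*a^3*o^2 - 12*a^3*o - 10*a^3 + a^2*o^5 + 6*a^2*o^4 + 4*a^2*o^3 - 6*a^2*o^2 - 5*a^2*o + a*o^4 + 6*a*o^3 + 5*a*o^2 + 6*a + o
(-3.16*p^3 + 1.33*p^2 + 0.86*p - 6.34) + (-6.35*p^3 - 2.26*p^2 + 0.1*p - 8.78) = -9.51*p^3 - 0.93*p^2 + 0.96*p - 15.12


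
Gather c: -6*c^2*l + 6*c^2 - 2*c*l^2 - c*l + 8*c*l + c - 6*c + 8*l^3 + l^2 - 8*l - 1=c^2*(6 - 6*l) + c*(-2*l^2 + 7*l - 5) + 8*l^3 + l^2 - 8*l - 1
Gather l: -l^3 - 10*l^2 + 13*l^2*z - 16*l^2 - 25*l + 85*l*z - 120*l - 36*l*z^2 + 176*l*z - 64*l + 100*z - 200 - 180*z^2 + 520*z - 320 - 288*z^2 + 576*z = -l^3 + l^2*(13*z - 26) + l*(-36*z^2 + 261*z - 209) - 468*z^2 + 1196*z - 520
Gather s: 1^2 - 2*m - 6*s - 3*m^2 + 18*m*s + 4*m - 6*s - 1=-3*m^2 + 2*m + s*(18*m - 12)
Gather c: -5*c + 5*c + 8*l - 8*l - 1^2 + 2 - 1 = 0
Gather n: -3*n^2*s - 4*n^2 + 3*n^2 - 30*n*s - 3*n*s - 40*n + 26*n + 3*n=n^2*(-3*s - 1) + n*(-33*s - 11)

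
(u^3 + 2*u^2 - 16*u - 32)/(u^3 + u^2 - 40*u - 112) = (u^2 - 2*u - 8)/(u^2 - 3*u - 28)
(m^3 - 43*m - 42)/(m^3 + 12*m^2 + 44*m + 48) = (m^2 - 6*m - 7)/(m^2 + 6*m + 8)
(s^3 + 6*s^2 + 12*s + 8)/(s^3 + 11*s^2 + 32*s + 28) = (s + 2)/(s + 7)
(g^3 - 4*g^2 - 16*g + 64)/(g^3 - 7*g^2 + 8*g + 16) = (g + 4)/(g + 1)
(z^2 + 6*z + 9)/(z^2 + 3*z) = (z + 3)/z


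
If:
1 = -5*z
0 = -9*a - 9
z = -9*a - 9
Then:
No Solution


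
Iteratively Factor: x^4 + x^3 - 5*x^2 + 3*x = (x)*(x^3 + x^2 - 5*x + 3) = x*(x - 1)*(x^2 + 2*x - 3) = x*(x - 1)*(x + 3)*(x - 1)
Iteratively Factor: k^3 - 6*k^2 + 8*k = (k - 2)*(k^2 - 4*k) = (k - 4)*(k - 2)*(k)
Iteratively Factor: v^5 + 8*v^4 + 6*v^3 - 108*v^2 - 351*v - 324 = (v + 3)*(v^4 + 5*v^3 - 9*v^2 - 81*v - 108) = (v - 4)*(v + 3)*(v^3 + 9*v^2 + 27*v + 27) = (v - 4)*(v + 3)^2*(v^2 + 6*v + 9) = (v - 4)*(v + 3)^3*(v + 3)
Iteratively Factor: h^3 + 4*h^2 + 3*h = (h + 3)*(h^2 + h) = h*(h + 3)*(h + 1)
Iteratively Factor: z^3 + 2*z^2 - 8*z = (z + 4)*(z^2 - 2*z) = (z - 2)*(z + 4)*(z)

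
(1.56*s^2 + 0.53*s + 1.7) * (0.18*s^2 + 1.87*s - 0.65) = 0.2808*s^4 + 3.0126*s^3 + 0.2831*s^2 + 2.8345*s - 1.105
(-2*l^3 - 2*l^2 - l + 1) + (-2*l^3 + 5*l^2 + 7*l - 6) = -4*l^3 + 3*l^2 + 6*l - 5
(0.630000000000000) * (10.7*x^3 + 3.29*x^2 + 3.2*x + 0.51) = 6.741*x^3 + 2.0727*x^2 + 2.016*x + 0.3213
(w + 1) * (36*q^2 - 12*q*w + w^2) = 36*q^2*w + 36*q^2 - 12*q*w^2 - 12*q*w + w^3 + w^2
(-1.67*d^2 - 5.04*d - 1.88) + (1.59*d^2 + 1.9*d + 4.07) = -0.0799999999999998*d^2 - 3.14*d + 2.19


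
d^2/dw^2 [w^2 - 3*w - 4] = 2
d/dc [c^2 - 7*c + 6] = 2*c - 7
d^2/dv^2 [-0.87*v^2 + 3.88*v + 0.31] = -1.74000000000000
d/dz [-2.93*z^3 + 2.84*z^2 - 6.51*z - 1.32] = -8.79*z^2 + 5.68*z - 6.51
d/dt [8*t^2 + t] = 16*t + 1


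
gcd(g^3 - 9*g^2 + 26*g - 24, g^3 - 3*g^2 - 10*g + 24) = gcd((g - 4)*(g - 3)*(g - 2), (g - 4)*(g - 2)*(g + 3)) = g^2 - 6*g + 8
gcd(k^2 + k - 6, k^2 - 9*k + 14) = k - 2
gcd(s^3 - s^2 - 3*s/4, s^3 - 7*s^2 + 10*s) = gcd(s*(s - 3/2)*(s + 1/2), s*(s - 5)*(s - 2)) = s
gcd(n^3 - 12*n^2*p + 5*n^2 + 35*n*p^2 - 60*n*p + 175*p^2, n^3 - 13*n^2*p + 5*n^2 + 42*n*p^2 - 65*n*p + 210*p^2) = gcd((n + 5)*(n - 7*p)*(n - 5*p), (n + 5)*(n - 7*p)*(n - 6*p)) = -n^2 + 7*n*p - 5*n + 35*p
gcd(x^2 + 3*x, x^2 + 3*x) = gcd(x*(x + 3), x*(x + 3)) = x^2 + 3*x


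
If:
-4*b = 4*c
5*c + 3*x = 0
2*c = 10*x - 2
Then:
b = 3/28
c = -3/28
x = 5/28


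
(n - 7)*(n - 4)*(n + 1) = n^3 - 10*n^2 + 17*n + 28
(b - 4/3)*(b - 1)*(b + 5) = b^3 + 8*b^2/3 - 31*b/3 + 20/3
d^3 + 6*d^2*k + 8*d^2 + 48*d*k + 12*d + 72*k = (d + 2)*(d + 6)*(d + 6*k)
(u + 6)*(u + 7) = u^2 + 13*u + 42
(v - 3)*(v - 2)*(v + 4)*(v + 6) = v^4 + 5*v^3 - 20*v^2 - 60*v + 144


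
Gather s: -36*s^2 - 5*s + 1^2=-36*s^2 - 5*s + 1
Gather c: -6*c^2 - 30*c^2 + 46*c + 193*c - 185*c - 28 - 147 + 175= -36*c^2 + 54*c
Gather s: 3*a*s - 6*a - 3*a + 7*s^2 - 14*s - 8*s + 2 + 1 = -9*a + 7*s^2 + s*(3*a - 22) + 3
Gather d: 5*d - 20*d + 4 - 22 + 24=6 - 15*d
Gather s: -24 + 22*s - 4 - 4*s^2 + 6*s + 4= -4*s^2 + 28*s - 24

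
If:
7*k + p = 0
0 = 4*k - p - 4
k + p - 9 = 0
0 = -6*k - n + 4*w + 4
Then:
No Solution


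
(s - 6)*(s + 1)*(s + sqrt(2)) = s^3 - 5*s^2 + sqrt(2)*s^2 - 5*sqrt(2)*s - 6*s - 6*sqrt(2)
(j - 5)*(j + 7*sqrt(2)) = j^2 - 5*j + 7*sqrt(2)*j - 35*sqrt(2)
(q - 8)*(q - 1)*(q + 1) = q^3 - 8*q^2 - q + 8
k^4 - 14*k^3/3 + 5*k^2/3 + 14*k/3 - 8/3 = (k - 4)*(k - 1)*(k - 2/3)*(k + 1)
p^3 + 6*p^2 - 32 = (p - 2)*(p + 4)^2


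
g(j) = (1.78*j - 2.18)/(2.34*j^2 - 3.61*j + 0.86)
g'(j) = (3.61 - 4.68*j)*(1.78*j - 2.18)/(2.34*j^2 - 3.61*j + 0.86)^2 + 1.78/(2.34*j^2 - 3.61*j + 0.86) = (-4.1652*j^2 + 10.2024*j - 6.339)/(5.4756*j^4 - 16.8948*j^3 + 17.0569*j^2 - 6.2092*j + 0.7396)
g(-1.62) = -0.39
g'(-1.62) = -0.20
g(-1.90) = -0.34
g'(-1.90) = -0.16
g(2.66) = 0.33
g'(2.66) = -0.14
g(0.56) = 2.77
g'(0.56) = -10.56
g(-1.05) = -0.56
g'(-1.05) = -0.41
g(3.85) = 0.22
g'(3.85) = -0.06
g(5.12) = 0.16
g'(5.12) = -0.03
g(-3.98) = -0.18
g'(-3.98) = -0.04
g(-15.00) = -0.05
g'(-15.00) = -0.00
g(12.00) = 0.07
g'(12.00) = -0.01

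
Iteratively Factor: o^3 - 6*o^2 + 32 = (o - 4)*(o^2 - 2*o - 8) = (o - 4)*(o + 2)*(o - 4)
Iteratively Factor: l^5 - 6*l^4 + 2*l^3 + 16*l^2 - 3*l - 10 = (l + 1)*(l^4 - 7*l^3 + 9*l^2 + 7*l - 10) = (l - 1)*(l + 1)*(l^3 - 6*l^2 + 3*l + 10) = (l - 1)*(l + 1)^2*(l^2 - 7*l + 10) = (l - 2)*(l - 1)*(l + 1)^2*(l - 5)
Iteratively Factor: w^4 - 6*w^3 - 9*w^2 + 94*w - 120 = (w - 2)*(w^3 - 4*w^2 - 17*w + 60) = (w - 5)*(w - 2)*(w^2 + w - 12) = (w - 5)*(w - 3)*(w - 2)*(w + 4)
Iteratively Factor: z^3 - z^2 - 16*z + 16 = (z - 4)*(z^2 + 3*z - 4) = (z - 4)*(z + 4)*(z - 1)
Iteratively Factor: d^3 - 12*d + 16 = (d - 2)*(d^2 + 2*d - 8) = (d - 2)*(d + 4)*(d - 2)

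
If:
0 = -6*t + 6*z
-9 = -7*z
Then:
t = 9/7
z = 9/7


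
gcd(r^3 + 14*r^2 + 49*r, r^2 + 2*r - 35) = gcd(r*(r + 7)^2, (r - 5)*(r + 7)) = r + 7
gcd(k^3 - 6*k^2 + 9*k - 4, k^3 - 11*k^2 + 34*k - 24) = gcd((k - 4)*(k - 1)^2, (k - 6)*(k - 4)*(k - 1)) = k^2 - 5*k + 4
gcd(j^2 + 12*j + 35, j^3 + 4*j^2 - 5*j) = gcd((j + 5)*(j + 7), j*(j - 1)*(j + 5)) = j + 5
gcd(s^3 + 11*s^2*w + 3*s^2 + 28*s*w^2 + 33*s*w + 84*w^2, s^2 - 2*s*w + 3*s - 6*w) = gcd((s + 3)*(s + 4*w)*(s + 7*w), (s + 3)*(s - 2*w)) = s + 3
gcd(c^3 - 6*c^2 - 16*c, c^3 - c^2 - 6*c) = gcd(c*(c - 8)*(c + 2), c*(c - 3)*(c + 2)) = c^2 + 2*c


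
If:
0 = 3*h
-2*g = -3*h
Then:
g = 0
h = 0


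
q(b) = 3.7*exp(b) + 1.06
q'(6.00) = 1492.69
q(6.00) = 1493.75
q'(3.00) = 74.32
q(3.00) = 75.38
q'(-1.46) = 0.86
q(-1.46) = 1.92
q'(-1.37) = 0.94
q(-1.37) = 2.00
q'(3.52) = 125.00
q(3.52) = 126.06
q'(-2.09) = 0.46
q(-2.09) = 1.52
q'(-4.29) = 0.05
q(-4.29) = 1.11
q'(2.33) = 38.03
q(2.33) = 39.09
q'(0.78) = 8.07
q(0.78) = 9.13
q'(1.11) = 11.23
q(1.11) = 12.29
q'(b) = 3.7*exp(b)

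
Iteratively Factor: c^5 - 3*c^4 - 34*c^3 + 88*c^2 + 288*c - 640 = (c - 4)*(c^4 + c^3 - 30*c^2 - 32*c + 160) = (c - 5)*(c - 4)*(c^3 + 6*c^2 - 32) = (c - 5)*(c - 4)*(c + 4)*(c^2 + 2*c - 8) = (c - 5)*(c - 4)*(c - 2)*(c + 4)*(c + 4)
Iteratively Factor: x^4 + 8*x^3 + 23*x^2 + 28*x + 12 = (x + 1)*(x^3 + 7*x^2 + 16*x + 12) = (x + 1)*(x + 3)*(x^2 + 4*x + 4) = (x + 1)*(x + 2)*(x + 3)*(x + 2)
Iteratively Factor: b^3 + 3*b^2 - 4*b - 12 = (b + 2)*(b^2 + b - 6) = (b - 2)*(b + 2)*(b + 3)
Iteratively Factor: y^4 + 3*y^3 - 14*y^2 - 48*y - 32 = (y + 4)*(y^3 - y^2 - 10*y - 8) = (y - 4)*(y + 4)*(y^2 + 3*y + 2) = (y - 4)*(y + 2)*(y + 4)*(y + 1)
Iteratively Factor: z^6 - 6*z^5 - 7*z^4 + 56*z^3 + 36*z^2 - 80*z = (z - 1)*(z^5 - 5*z^4 - 12*z^3 + 44*z^2 + 80*z) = (z - 1)*(z + 2)*(z^4 - 7*z^3 + 2*z^2 + 40*z) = (z - 5)*(z - 1)*(z + 2)*(z^3 - 2*z^2 - 8*z) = z*(z - 5)*(z - 1)*(z + 2)*(z^2 - 2*z - 8) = z*(z - 5)*(z - 1)*(z + 2)^2*(z - 4)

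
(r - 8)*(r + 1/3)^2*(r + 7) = r^4 - r^3/3 - 509*r^2/9 - 337*r/9 - 56/9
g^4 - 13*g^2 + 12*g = g*(g - 3)*(g - 1)*(g + 4)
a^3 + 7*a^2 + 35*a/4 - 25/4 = (a - 1/2)*(a + 5/2)*(a + 5)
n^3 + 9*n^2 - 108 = (n - 3)*(n + 6)^2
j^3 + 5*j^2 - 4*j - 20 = (j - 2)*(j + 2)*(j + 5)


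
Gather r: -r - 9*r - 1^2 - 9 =-10*r - 10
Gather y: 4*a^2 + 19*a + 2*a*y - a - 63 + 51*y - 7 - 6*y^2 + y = 4*a^2 + 18*a - 6*y^2 + y*(2*a + 52) - 70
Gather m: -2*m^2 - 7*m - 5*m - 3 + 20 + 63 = -2*m^2 - 12*m + 80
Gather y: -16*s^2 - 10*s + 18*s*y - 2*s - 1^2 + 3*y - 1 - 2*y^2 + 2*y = -16*s^2 - 12*s - 2*y^2 + y*(18*s + 5) - 2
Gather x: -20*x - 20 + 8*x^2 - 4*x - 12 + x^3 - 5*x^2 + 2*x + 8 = x^3 + 3*x^2 - 22*x - 24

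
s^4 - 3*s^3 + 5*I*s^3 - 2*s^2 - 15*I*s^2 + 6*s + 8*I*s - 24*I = (s - 3)*(s - I)*(s + 2*I)*(s + 4*I)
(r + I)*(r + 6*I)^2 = r^3 + 13*I*r^2 - 48*r - 36*I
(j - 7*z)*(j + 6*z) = j^2 - j*z - 42*z^2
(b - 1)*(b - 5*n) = b^2 - 5*b*n - b + 5*n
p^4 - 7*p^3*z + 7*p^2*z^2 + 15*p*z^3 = p*(p - 5*z)*(p - 3*z)*(p + z)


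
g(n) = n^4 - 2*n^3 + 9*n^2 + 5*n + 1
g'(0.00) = 5.00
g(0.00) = 1.00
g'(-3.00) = -211.00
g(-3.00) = 202.00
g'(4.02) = 240.26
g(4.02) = 297.77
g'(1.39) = 29.17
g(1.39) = 23.70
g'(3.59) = 177.36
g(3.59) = 208.51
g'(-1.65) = -59.00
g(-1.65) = 33.65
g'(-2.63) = -156.61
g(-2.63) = 134.33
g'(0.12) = 7.08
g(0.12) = 1.73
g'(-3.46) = -294.80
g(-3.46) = 317.61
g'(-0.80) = -15.29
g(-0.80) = 4.19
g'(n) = 4*n^3 - 6*n^2 + 18*n + 5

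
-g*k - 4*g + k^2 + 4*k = (-g + k)*(k + 4)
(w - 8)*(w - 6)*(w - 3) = w^3 - 17*w^2 + 90*w - 144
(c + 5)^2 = c^2 + 10*c + 25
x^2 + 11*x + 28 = (x + 4)*(x + 7)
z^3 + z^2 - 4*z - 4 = (z - 2)*(z + 1)*(z + 2)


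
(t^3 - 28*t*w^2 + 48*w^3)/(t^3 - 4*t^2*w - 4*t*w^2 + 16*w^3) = (t + 6*w)/(t + 2*w)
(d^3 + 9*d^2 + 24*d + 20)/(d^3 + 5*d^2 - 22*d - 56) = (d^2 + 7*d + 10)/(d^2 + 3*d - 28)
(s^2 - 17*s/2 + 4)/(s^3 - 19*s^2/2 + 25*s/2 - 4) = 1/(s - 1)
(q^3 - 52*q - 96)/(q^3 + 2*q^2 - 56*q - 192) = (q + 2)/(q + 4)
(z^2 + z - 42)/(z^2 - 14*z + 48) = (z + 7)/(z - 8)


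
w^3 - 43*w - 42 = (w - 7)*(w + 1)*(w + 6)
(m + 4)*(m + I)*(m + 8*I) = m^3 + 4*m^2 + 9*I*m^2 - 8*m + 36*I*m - 32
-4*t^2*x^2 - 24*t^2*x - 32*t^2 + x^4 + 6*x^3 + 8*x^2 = (-2*t + x)*(2*t + x)*(x + 2)*(x + 4)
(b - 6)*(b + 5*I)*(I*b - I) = I*b^3 - 5*b^2 - 7*I*b^2 + 35*b + 6*I*b - 30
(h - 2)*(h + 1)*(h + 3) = h^3 + 2*h^2 - 5*h - 6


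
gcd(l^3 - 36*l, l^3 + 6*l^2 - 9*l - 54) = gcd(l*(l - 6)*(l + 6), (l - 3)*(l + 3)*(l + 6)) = l + 6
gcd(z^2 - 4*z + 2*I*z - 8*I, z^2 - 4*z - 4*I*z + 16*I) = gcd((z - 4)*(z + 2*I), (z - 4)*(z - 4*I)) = z - 4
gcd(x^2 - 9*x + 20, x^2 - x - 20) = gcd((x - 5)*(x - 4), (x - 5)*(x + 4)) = x - 5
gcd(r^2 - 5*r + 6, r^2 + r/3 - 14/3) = r - 2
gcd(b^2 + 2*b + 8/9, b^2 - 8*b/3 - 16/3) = b + 4/3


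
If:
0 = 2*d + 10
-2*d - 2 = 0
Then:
No Solution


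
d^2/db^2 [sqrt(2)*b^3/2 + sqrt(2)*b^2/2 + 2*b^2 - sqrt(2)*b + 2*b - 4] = 3*sqrt(2)*b + sqrt(2) + 4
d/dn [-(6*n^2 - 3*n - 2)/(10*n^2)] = (-3*n - 4)/(10*n^3)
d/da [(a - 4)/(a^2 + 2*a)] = (-a^2 + 8*a + 8)/(a^2*(a^2 + 4*a + 4))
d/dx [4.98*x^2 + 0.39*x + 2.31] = 9.96*x + 0.39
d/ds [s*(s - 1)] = 2*s - 1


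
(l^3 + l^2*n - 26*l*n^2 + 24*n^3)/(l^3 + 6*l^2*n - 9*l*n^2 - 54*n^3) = (l^2 - 5*l*n + 4*n^2)/(l^2 - 9*n^2)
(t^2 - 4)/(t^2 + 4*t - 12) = (t + 2)/(t + 6)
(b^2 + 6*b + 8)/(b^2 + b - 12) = (b + 2)/(b - 3)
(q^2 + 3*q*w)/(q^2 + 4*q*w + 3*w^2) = q/(q + w)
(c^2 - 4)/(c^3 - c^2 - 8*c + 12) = (c + 2)/(c^2 + c - 6)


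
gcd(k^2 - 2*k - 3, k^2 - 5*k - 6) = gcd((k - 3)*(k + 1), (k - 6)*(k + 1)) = k + 1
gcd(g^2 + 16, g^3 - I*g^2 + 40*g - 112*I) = g - 4*I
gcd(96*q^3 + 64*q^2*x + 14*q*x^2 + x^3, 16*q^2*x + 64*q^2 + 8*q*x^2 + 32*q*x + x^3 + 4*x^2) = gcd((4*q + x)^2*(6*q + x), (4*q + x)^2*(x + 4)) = 16*q^2 + 8*q*x + x^2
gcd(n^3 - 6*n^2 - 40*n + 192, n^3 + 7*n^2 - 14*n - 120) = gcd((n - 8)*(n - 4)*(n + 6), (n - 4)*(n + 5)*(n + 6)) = n^2 + 2*n - 24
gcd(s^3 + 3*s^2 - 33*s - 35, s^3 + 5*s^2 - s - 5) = s + 1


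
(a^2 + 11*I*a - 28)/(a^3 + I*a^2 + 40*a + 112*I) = (a + 7*I)/(a^2 - 3*I*a + 28)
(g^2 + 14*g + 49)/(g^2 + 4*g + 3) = (g^2 + 14*g + 49)/(g^2 + 4*g + 3)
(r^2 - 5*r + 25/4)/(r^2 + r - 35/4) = (2*r - 5)/(2*r + 7)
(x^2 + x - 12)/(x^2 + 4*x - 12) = (x^2 + x - 12)/(x^2 + 4*x - 12)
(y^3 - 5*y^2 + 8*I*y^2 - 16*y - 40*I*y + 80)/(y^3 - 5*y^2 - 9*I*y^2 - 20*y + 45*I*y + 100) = (y^2 + 8*I*y - 16)/(y^2 - 9*I*y - 20)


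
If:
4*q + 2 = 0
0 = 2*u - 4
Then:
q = -1/2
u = 2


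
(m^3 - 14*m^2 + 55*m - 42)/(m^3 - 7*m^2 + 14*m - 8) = (m^2 - 13*m + 42)/(m^2 - 6*m + 8)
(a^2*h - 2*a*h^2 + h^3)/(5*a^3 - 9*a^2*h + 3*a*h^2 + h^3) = h/(5*a + h)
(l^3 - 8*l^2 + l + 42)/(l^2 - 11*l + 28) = (l^2 - l - 6)/(l - 4)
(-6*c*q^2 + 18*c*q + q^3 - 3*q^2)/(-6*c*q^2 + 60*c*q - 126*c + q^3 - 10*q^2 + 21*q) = q/(q - 7)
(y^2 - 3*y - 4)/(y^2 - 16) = (y + 1)/(y + 4)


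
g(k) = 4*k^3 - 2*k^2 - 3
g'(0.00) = 0.00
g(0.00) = -3.00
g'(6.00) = 408.00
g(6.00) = 789.00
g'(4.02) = 177.84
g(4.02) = 224.54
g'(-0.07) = 0.34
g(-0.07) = -3.01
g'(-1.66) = 39.71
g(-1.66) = -26.81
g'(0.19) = -0.33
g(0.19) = -3.04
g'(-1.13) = 19.84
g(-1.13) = -11.33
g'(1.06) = 9.24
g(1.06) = -0.48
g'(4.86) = 264.00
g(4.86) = 408.93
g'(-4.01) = 209.00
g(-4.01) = -293.09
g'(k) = 12*k^2 - 4*k = 4*k*(3*k - 1)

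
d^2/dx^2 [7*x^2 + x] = 14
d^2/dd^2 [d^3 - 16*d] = 6*d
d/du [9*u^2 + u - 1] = 18*u + 1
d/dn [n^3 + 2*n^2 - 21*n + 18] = 3*n^2 + 4*n - 21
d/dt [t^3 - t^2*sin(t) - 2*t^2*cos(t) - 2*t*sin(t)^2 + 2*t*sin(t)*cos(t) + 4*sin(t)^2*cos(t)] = 2*t^2*sin(t) - t^2*cos(t) + 3*t^2 - 2*t*sin(t) - 4*t*cos(t) + 2*sqrt(2)*t*cos(2*t + pi/4) - sin(t) + 3*sin(3*t) + sqrt(2)*sin(2*t + pi/4) - 1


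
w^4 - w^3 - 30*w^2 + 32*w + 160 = (w - 4)^2*(w + 2)*(w + 5)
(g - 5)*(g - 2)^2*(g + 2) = g^4 - 7*g^3 + 6*g^2 + 28*g - 40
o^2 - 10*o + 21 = (o - 7)*(o - 3)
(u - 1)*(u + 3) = u^2 + 2*u - 3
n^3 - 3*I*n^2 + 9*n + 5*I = (n - 5*I)*(n + I)^2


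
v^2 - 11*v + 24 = (v - 8)*(v - 3)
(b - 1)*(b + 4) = b^2 + 3*b - 4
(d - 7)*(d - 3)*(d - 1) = d^3 - 11*d^2 + 31*d - 21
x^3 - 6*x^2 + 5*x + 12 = (x - 4)*(x - 3)*(x + 1)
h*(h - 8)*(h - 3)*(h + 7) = h^4 - 4*h^3 - 53*h^2 + 168*h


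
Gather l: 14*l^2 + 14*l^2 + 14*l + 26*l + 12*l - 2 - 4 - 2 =28*l^2 + 52*l - 8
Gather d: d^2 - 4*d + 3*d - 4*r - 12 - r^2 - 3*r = d^2 - d - r^2 - 7*r - 12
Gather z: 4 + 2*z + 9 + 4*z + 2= 6*z + 15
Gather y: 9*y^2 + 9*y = 9*y^2 + 9*y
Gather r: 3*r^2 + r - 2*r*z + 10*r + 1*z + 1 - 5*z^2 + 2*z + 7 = 3*r^2 + r*(11 - 2*z) - 5*z^2 + 3*z + 8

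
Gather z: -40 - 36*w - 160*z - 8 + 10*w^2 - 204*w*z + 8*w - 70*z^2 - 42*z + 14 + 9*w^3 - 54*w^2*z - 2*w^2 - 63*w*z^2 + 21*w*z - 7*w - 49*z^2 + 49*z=9*w^3 + 8*w^2 - 35*w + z^2*(-63*w - 119) + z*(-54*w^2 - 183*w - 153) - 34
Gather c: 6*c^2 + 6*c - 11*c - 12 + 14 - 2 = 6*c^2 - 5*c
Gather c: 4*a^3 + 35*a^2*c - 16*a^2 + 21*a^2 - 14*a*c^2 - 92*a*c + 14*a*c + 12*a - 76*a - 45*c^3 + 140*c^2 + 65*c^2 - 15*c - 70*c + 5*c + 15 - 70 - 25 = 4*a^3 + 5*a^2 - 64*a - 45*c^3 + c^2*(205 - 14*a) + c*(35*a^2 - 78*a - 80) - 80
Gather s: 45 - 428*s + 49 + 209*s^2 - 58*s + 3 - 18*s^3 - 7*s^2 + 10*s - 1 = -18*s^3 + 202*s^2 - 476*s + 96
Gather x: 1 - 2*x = 1 - 2*x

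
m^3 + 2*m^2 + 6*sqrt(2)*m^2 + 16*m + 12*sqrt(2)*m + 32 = (m + 2)*(m + 2*sqrt(2))*(m + 4*sqrt(2))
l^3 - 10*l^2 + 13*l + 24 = (l - 8)*(l - 3)*(l + 1)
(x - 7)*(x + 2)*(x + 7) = x^3 + 2*x^2 - 49*x - 98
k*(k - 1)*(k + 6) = k^3 + 5*k^2 - 6*k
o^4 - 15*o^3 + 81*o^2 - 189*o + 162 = (o - 6)*(o - 3)^3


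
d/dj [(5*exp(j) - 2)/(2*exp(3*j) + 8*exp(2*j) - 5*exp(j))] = 2*(-10*exp(3*j) - 14*exp(2*j) + 16*exp(j) - 5)*exp(-j)/(4*exp(4*j) + 32*exp(3*j) + 44*exp(2*j) - 80*exp(j) + 25)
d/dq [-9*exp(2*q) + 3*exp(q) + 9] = (3 - 18*exp(q))*exp(q)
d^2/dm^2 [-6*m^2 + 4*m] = -12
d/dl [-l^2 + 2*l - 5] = 2 - 2*l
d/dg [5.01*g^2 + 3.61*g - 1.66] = 10.02*g + 3.61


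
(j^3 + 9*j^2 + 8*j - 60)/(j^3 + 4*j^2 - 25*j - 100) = (j^2 + 4*j - 12)/(j^2 - j - 20)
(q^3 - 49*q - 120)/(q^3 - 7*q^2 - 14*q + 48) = (q + 5)/(q - 2)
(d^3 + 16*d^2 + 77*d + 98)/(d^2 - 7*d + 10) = (d^3 + 16*d^2 + 77*d + 98)/(d^2 - 7*d + 10)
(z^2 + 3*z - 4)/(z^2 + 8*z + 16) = (z - 1)/(z + 4)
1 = 1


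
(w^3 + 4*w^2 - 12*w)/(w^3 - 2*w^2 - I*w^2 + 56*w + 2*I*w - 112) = w*(w + 6)/(w^2 - I*w + 56)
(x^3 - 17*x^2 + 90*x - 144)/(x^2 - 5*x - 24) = (x^2 - 9*x + 18)/(x + 3)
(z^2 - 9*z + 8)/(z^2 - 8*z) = (z - 1)/z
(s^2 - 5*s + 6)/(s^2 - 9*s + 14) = (s - 3)/(s - 7)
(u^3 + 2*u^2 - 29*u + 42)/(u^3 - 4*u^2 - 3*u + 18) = (u^2 + 5*u - 14)/(u^2 - u - 6)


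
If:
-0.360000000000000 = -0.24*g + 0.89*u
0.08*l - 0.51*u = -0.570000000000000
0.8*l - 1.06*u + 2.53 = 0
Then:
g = 4.41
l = -2.12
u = 0.78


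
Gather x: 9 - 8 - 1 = 0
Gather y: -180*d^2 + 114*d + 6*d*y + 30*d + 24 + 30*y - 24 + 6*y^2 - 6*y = -180*d^2 + 144*d + 6*y^2 + y*(6*d + 24)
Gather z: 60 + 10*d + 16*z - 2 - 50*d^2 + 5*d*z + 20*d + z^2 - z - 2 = -50*d^2 + 30*d + z^2 + z*(5*d + 15) + 56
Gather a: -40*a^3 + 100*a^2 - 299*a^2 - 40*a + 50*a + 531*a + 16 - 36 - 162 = -40*a^3 - 199*a^2 + 541*a - 182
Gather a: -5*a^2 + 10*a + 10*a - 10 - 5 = -5*a^2 + 20*a - 15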